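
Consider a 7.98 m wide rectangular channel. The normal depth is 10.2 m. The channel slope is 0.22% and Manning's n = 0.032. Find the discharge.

Flow area A = b·y = 7.98 × 10.2 = 81.4 m². Wetted perimeter P = b + 2y = 7.98 + 2×10.2 = 28.38 m.
Hydraulic radius R = A/P = 81.4/28.38 = 2.868 m.
Manning's equation: Q = (1/n) A R^(2/3) S^(1/2) = (1/0.032) × 81.4 × 2.868^(2/3) × 0.0022^(1/2) = 241 m³/s.

Q = 241 m³/s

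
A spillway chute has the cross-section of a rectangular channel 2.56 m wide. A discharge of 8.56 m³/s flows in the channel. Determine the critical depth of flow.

y_c = 1.04 m

For a rectangular channel, critical depth y_c = (q²/g)^(1/3) where q = Q/b = 8.56/2.56 = 3.344 m²/s.
So y_c = (3.344²/9.81)^(1/3) = 1.04 m.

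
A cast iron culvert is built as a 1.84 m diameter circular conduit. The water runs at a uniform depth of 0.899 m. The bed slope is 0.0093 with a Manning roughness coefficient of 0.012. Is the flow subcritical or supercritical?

supercritical

For a circular section of diameter D = 1.84 m at depth y = 0.899 m, the central angle is θ = 2 arccos(1 − 2y/D) = 3.096 rad. Then A = (D²/8)(θ − sin θ) = 1.291 m² and P = Dθ/2 = 2.848 m.
Hydraulic radius R = A/P = 1.291/2.848 = 0.4532 m.
V = (1/n) R^(2/3) √S = (1/0.012) × 0.4532^(2/3) × √0.0093 = 4.742 m/s. Hydraulic depth D_h = A/T = 1.291/1.84 = 0.7018 m.
Froude number Fr = V/√(g·D_h) = 4.742/√(9.81×0.7018) = 1.81, which is greater than 1, so the flow is supercritical.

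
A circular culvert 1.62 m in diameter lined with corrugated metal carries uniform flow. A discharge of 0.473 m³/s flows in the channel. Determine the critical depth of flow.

At critical depth, Q² T / (g A³) = 1, i.e. A³/T = Q²/g = 0.473²/9.81 = 0.02281.
Try y = 0.273 m: A³/T = 0.009959 — short.
Try y = 0.367 m: A³/T = 0.03176 — over.
Try y = 0.337 m: A³/T = 0.02275 — ≈ 0.02281.

y_c = 0.337 m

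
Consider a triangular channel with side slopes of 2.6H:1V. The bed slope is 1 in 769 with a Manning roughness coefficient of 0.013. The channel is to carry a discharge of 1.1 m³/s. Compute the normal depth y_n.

y_n = 0.598 m

Manning's equation rearranged: A R^(2/3) = nQ / (1·√S) = 0.013 × 1.1 / (√0.0013) = 0.3966.
Try y = 0.489 m: A R^(2/3) = 0.2322 — short.
Try y = 0.65 m: A R^(2/3) = 0.4959 — over.
Try y = 0.598 m: A R^(2/3) = 0.3971 — ≈ 0.3966.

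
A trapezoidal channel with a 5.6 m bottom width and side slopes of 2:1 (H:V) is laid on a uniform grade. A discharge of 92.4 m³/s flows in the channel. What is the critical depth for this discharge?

At critical depth, Q² T / (g A³) = 1, i.e. A³/T = Q²/g = 92.4²/9.81 = 870.3.
Try y = 2.91 m: A³/T = 2129 — too large.
Try y = 1.77 m: A³/T = 333.9 — too small.
Try y = 2.3 m: A³/T = 872.4 — ≈ 870.3.

y_c = 2.3 m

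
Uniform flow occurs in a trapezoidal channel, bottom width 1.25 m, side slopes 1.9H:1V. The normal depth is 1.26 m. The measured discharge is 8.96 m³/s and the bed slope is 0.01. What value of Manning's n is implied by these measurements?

With bottom width b = 1.25 m and side slope z = 1.9: A = (b + zy)y = (1.25 + 1.9×1.26)×1.26 = 4.591 m²; P = b + 2y√(1+z²) = 1.25 + 2×1.26×2.147 = 6.661 m.
Hydraulic radius R = A/P = 4.591/6.661 = 0.6893 m.
Rearranging Manning's equation: n = (1/Q) A R^(2/3) S^(1/2) = (1/8.96) × 4.591 × 0.6893^(2/3) × √0.01 = 0.04.

n = 0.04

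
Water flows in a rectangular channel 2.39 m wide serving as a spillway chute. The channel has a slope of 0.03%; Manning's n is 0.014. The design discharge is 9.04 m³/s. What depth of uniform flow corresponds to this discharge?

Manning's equation rearranged: A R^(2/3) = nQ / (1·√S) = 0.014 × 9.04 / (√0.0003) = 7.307.
Try y = 2.35 m: A R^(2/3) = 4.809 — low.
Try y = 3.91 m: A R^(2/3) = 8.809 — high.
Try y = 3.33 m: A R^(2/3) = 7.305 — ≈ 7.307.

y_n = 3.33 m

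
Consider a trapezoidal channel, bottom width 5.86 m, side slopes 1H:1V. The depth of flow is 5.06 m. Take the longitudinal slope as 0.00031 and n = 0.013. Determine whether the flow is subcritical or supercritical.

subcritical

With bottom width b = 5.86 m and side slope z = 1: A = (b + zy)y = (5.86 + 1×5.06)×5.06 = 55.26 m²; P = b + 2y√(1+z²) = 5.86 + 2×5.06×1.414 = 20.17 m.
Hydraulic radius R = A/P = 55.26/20.17 = 2.739 m.
V = (1/n) R^(2/3) √S = (1/0.013) × 2.739^(2/3) × √0.00031 = 2.651 m/s. Hydraulic depth D_h = A/T = 55.26/15.98 = 3.458 m.
Froude number Fr = V/√(g·D_h) = 2.651/√(9.81×3.458) = 0.455, which is less than 1, so the flow is subcritical.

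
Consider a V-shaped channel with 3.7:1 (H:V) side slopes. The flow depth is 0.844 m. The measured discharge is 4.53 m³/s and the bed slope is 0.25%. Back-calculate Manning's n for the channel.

n = 0.016

For a triangular section with side slope z = 3.7: A = zy² = 3.7×0.844² = 2.636 m²; P = 2y√(1+z²) = 2×0.844×3.833 = 6.47 m.
Hydraulic radius R = A/P = 2.636/6.47 = 0.4074 m.
Rearranging Manning's equation: n = (1/Q) A R^(2/3) S^(1/2) = (1/4.53) × 2.636 × 0.4074^(2/3) × √0.0025 = 0.016.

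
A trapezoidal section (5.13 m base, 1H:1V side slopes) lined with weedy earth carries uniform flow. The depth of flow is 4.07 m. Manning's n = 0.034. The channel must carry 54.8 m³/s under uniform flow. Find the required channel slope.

S = 0.00084

With bottom width b = 5.13 m and side slope z = 1: A = (b + zy)y = (5.13 + 1×4.07)×4.07 = 37.44 m²; P = b + 2y√(1+z²) = 5.13 + 2×4.07×1.414 = 16.64 m.
Hydraulic radius R = A/P = 37.44/16.64 = 2.25 m.
From Manning's equation, S = [nQ / (1 A R^(2/3))]² = [0.034 × 54.8 / (1 × 37.44 × 2.25^(2/3))]² = 0.00084.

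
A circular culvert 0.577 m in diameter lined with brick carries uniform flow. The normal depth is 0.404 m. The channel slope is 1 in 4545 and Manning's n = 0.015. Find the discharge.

Q = 0.0596 m³/s

For a circular section of diameter D = 0.577 m at depth y = 0.404 m, the central angle is θ = 2 arccos(1 − 2y/D) = 3.965 rad. Then A = (D²/8)(θ − sin θ) = 0.1956 m² and P = Dθ/2 = 1.144 m.
Hydraulic radius R = A/P = 0.1956/1.144 = 0.1709 m.
Manning's equation: Q = (1/n) A R^(2/3) S^(1/2) = (1/0.015) × 0.1956 × 0.1709^(2/3) × 0.00022^(1/2) = 0.0596 m³/s.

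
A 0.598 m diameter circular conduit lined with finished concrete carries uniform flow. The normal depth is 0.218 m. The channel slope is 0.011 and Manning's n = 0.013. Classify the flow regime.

supercritical

For a circular section of diameter D = 0.598 m at depth y = 0.218 m, the central angle is θ = 2 arccos(1 − 2y/D) = 2.593 rad. Then A = (D²/8)(θ − sin θ) = 0.09259 m² and P = Dθ/2 = 0.7753 m.
Hydraulic radius R = A/P = 0.09259/0.7753 = 0.1194 m.
V = (1/n) R^(2/3) √S = (1/0.013) × 0.1194^(2/3) × √0.011 = 1.957 m/s. Hydraulic depth D_h = A/T = 0.09259/0.5756 = 0.1609 m.
Froude number Fr = V/√(g·D_h) = 1.957/√(9.81×0.1609) = 1.56, which is greater than 1, so the flow is supercritical.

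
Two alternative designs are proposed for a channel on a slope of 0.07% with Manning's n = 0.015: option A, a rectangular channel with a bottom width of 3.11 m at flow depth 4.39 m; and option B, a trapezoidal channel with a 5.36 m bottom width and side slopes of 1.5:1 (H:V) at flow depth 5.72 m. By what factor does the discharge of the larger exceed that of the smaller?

11.2

Channel A: Flow area A = b·y = 3.11 × 4.39 = 13.65 m². Wetted perimeter P = b + 2y = 3.11 + 2×4.39 = 11.89 m. Hydraulic radius R = A/P = 13.65/11.89 = 1.148 m. Q_A = (1/0.015)·13.65·1.148^(2/3)·√0.0007 = 26.41 m³/s.
Channel B: With bottom width b = 5.36 m and side slope z = 1.5: A = (b + zy)y = (5.36 + 1.5×5.72)×5.72 = 79.74 m²; P = b + 2y√(1+z²) = 5.36 + 2×5.72×1.803 = 25.98 m. Hydraulic radius R = A/P = 79.74/25.98 = 3.069 m. Q_B = (1/0.015)·79.74·3.069^(2/3)·√0.0007 = 297 m³/s.
The larger discharge is 297 m³/s and the smaller is 26.41 m³/s; the ratio is 11.2.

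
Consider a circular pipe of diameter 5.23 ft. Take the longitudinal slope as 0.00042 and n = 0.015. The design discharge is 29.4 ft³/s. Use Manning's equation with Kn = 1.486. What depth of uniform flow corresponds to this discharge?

Manning's equation rearranged: A R^(2/3) = nQ / (1.486·√S) = 0.015 × 29.4 / (1.486 × √0.00042) = 14.48.
Trying y = 2.51 ft: A R^(2/3) = 11.97 — too small.
Trying y = 3.52 ft: A R^(2/3) = 20.4 — too large.
Trying y = 2.81 ft: A R^(2/3) = 14.48 — ≈ 14.48.

y_n = 2.81 ft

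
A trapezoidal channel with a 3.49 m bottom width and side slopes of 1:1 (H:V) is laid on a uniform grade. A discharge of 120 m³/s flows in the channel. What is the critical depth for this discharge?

At critical depth, Q² T / (g A³) = 1, i.e. A³/T = Q²/g = 120²/9.81 = 1468.
Try y = 4.38 m: A³/T = 3344 — high.
Try y = 2.52 m: A³/T = 407.3 — low.
Try y = 3.55 m: A³/T = 1474 — ≈ 1468.

y_c = 3.55 m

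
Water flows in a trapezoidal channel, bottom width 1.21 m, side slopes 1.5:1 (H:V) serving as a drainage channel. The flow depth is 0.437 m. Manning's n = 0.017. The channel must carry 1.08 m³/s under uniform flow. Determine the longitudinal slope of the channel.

S = 0.00261

With bottom width b = 1.21 m and side slope z = 1.5: A = (b + zy)y = (1.21 + 1.5×0.437)×0.437 = 0.8152 m²; P = b + 2y√(1+z²) = 1.21 + 2×0.437×1.803 = 2.786 m.
Hydraulic radius R = A/P = 0.8152/2.786 = 0.2927 m.
From Manning's equation, S = [nQ / (1 A R^(2/3))]² = [0.017 × 1.08 / (1 × 0.8152 × 0.2927^(2/3))]² = 0.00261.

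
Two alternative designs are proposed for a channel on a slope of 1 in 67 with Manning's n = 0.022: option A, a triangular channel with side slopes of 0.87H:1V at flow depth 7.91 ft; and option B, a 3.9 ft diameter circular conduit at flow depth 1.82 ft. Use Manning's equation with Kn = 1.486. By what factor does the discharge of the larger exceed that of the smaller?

19.7

Channel A: For a triangular section with side slope z = 0.87: A = zy² = 0.87×7.91² = 54.43 ft²; P = 2y√(1+z²) = 2×7.91×1.325 = 20.97 ft. Hydraulic radius R = A/P = 54.43/20.97 = 2.596 ft. Q_A = (1.486/0.022)·54.43·2.596^(2/3)·√0.01493 = 848.4 ft³/s.
Channel B: For a circular section of diameter D = 3.9 ft at depth y = 1.82 ft, the central angle is θ = 2 arccos(1 − 2y/D) = 3.008 rad. Then A = (D²/8)(θ − sin θ) = 5.466 ft² and P = Dθ/2 = 5.866 ft. Hydraulic radius R = A/P = 5.466/5.866 = 0.9319 ft. Q_B = (1.486/0.022)·5.466·0.9319^(2/3)·√0.01493 = 43.04 ft³/s.
The larger discharge is 848.4 ft³/s and the smaller is 43.04 ft³/s; the ratio is 19.7.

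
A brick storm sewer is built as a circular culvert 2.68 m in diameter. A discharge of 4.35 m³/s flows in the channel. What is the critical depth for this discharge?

y_c = 0.914 m

At critical depth, Q² T / (g A³) = 1, i.e. A³/T = Q²/g = 4.35²/9.81 = 1.929.
Trying y = 1.11 m: A³/T = 4.073 — high.
Trying y = 0.762 m: A³/T = 0.9533 — low.
Trying y = 0.914 m: A³/T = 1.928 — ≈ 1.929.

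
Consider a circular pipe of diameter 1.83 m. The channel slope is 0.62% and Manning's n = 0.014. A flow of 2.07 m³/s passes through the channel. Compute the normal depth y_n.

y_n = 0.605 m

Manning's equation rearranged: A R^(2/3) = nQ / (1·√S) = 0.014 × 2.07 / (√0.0062) = 0.368.
At y = 0.51 m: A R^(2/3) = 0.265 — too small.
At y = 0.743 m: A R^(2/3) = 0.5408 — too large.
At y = 0.605 m: A R^(2/3) = 0.3686 — ≈ 0.368.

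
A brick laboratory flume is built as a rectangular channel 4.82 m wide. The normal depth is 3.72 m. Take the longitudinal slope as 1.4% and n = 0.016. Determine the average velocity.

Flow area A = b·y = 4.82 × 3.72 = 17.93 m². Wetted perimeter P = b + 2y = 4.82 + 2×3.72 = 12.26 m.
Hydraulic radius R = A/P = 17.93/12.26 = 1.463 m.
From Manning's equation, V = (1/n) R^(2/3) S^(1/2) = (1/0.016) × 1.463^(2/3) × 0.014^(1/2) = 9.53 m/s.

V = 9.53 m/s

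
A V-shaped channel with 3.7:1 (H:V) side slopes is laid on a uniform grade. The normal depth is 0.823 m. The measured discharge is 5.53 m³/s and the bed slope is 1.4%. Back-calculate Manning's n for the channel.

n = 0.029

For a triangular section with side slope z = 3.7: A = zy² = 3.7×0.823² = 2.506 m²; P = 2y√(1+z²) = 2×0.823×3.833 = 6.309 m.
Hydraulic radius R = A/P = 2.506/6.309 = 0.3972 m.
Rearranging Manning's equation: n = (1/Q) A R^(2/3) S^(1/2) = (1/5.53) × 2.506 × 0.3972^(2/3) × √0.014 = 0.029.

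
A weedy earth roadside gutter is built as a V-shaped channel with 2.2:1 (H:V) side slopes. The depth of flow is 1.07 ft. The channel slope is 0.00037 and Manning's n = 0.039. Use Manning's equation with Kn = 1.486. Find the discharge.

For a triangular section with side slope z = 2.2: A = zy² = 2.2×1.07² = 2.519 ft²; P = 2y√(1+z²) = 2×1.07×2.417 = 5.172 ft.
Hydraulic radius R = A/P = 2.519/5.172 = 0.487 ft.
Manning's equation: Q = (1.486/n) A R^(2/3) S^(1/2) = (1.486/0.039) × 2.519 × 0.487^(2/3) × 0.00037^(1/2) = 1.14 ft³/s.

Q = 1.14 ft³/s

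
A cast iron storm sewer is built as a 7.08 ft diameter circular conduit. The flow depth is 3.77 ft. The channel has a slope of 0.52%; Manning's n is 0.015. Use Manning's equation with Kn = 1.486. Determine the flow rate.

For a circular section of diameter D = 7.08 ft at depth y = 3.77 ft, the central angle is θ = 2 arccos(1 − 2y/D) = 3.272 rad. Then A = (D²/8)(θ − sin θ) = 21.31 ft² and P = Dθ/2 = 11.58 ft.
Hydraulic radius R = A/P = 21.31/11.58 = 1.84 ft.
Manning's equation: Q = (1.486/n) A R^(2/3) S^(1/2) = (1.486/0.015) × 21.31 × 1.84^(2/3) × 0.0052^(1/2) = 229 ft³/s.

Q = 229 ft³/s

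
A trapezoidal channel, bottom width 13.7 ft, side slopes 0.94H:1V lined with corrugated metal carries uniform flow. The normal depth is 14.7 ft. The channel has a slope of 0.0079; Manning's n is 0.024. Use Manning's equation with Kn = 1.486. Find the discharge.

With bottom width b = 13.7 ft and side slope z = 0.94: A = (b + zy)y = (13.7 + 0.94×14.7)×14.7 = 404.5 ft²; P = b + 2y√(1+z²) = 13.7 + 2×14.7×1.372 = 54.05 ft.
Hydraulic radius R = A/P = 404.5/54.05 = 7.484 ft.
Manning's equation: Q = (1.486/n) A R^(2/3) S^(1/2) = (1.486/0.024) × 404.5 × 7.484^(2/3) × 0.0079^(1/2) = 8520 ft³/s.

Q = 8520 ft³/s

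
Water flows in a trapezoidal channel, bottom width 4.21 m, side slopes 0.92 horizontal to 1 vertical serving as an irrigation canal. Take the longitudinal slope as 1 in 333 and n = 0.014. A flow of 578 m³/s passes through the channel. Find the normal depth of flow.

Manning's equation rearranged: A R^(2/3) = nQ / (1·√S) = 0.014 × 578 / (√0.003003) = 147.7.
At y = 4.85 m: A R^(2/3) = 75.78 — low.
At y = 6.7 m: A R^(2/3) = 147.8 — ≈ 147.7.

y_n = 6.7 m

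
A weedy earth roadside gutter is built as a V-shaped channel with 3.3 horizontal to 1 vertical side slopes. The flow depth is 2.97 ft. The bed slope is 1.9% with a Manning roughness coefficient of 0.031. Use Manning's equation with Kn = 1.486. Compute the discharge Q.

Q = 243 ft³/s

For a triangular section with side slope z = 3.3: A = zy² = 3.3×2.97² = 29.11 ft²; P = 2y√(1+z²) = 2×2.97×3.448 = 20.48 ft.
Hydraulic radius R = A/P = 29.11/20.48 = 1.421 ft.
Manning's equation: Q = (1.486/n) A R^(2/3) S^(1/2) = (1.486/0.031) × 29.11 × 1.421^(2/3) × 0.019^(1/2) = 243 ft³/s.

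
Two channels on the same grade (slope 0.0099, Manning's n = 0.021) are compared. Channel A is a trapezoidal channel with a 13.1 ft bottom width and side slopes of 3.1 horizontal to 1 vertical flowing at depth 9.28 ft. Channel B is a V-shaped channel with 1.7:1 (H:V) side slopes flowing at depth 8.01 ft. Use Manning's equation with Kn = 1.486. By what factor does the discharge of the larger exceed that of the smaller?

4.73

Channel A: With bottom width b = 13.1 ft and side slope z = 3.1: A = (b + zy)y = (13.1 + 3.1×9.28)×9.28 = 388.5 ft²; P = b + 2y√(1+z²) = 13.1 + 2×9.28×3.257 = 73.56 ft. Hydraulic radius R = A/P = 388.5/73.56 = 5.282 ft. Q_A = (1.486/0.021)·388.5·5.282^(2/3)·√0.0099 = 8297 ft³/s.
Channel B: For a triangular section with side slope z = 1.7: A = zy² = 1.7×8.01² = 109.1 ft²; P = 2y√(1+z²) = 2×8.01×1.972 = 31.6 ft. Hydraulic radius R = A/P = 109.1/31.6 = 3.452 ft. Q_B = (1.486/0.021)·109.1·3.452^(2/3)·√0.0099 = 1754 ft³/s.
The larger discharge is 8297 ft³/s and the smaller is 1754 ft³/s; the ratio is 4.73.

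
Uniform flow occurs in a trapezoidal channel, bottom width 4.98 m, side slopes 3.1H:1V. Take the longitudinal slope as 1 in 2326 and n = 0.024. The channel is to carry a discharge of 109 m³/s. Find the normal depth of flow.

y_n = 4.1 m

Manning's equation rearranged: A R^(2/3) = nQ / (1·√S) = 0.024 × 109 / (√0.0004299) = 126.2.
Try y = 4.67 m: A R^(2/3) = 170.3 — over.
Try y = 2.99 m: A R^(2/3) = 61.68 — short.
Try y = 4.1 m: A R^(2/3) = 126 — close enough.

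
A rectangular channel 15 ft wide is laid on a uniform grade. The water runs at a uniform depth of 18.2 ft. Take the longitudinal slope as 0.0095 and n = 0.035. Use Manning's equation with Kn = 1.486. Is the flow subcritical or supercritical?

Flow area A = b·y = 15 × 18.2 = 273 ft². Wetted perimeter P = b + 2y = 15 + 2×18.2 = 51.4 ft.
Hydraulic radius R = A/P = 273/51.4 = 5.311 ft.
V = (1.486/n) R^(2/3) √S = (1.486/0.035) × 5.311^(2/3) × √0.0095 = 12.6 ft/s. Hydraulic depth D_h = A/T = 273/15 = 18.2 ft.
Froude number Fr = V/√(g·D_h) = 12.6/√(32.2×18.2) = 0.52, which is less than 1, so the flow is subcritical.

subcritical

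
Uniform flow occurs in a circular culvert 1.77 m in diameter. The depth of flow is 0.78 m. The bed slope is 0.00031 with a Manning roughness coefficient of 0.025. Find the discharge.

For a circular section of diameter D = 1.77 m at depth y = 0.78 m, the central angle is θ = 2 arccos(1 − 2y/D) = 2.904 rad. Then A = (D²/8)(θ − sin θ) = 1.045 m² and P = Dθ/2 = 2.57 m.
Hydraulic radius R = A/P = 1.045/2.57 = 0.4066 m.
Manning's equation: Q = (1/n) A R^(2/3) S^(1/2) = (1/0.025) × 1.045 × 0.4066^(2/3) × 0.00031^(1/2) = 0.404 m³/s.

Q = 0.404 m³/s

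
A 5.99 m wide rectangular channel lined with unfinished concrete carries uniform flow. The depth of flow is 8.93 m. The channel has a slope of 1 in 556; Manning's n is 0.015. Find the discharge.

Flow area A = b·y = 5.99 × 8.93 = 53.49 m². Wetted perimeter P = b + 2y = 5.99 + 2×8.93 = 23.85 m.
Hydraulic radius R = A/P = 53.49/23.85 = 2.243 m.
Manning's equation: Q = (1/n) A R^(2/3) S^(1/2) = (1/0.015) × 53.49 × 2.243^(2/3) × 0.001799^(1/2) = 259 m³/s.

Q = 259 m³/s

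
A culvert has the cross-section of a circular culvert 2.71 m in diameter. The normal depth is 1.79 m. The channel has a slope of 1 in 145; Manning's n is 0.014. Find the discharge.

Q = 20.4 m³/s

For a circular section of diameter D = 2.71 m at depth y = 1.79 m, the central angle is θ = 2 arccos(1 − 2y/D) = 3.795 rad. Then A = (D²/8)(θ − sin θ) = 4.042 m² and P = Dθ/2 = 5.143 m.
Hydraulic radius R = A/P = 4.042/5.143 = 0.7861 m.
Manning's equation: Q = (1/n) A R^(2/3) S^(1/2) = (1/0.014) × 4.042 × 0.7861^(2/3) × 0.006897^(1/2) = 20.4 m³/s.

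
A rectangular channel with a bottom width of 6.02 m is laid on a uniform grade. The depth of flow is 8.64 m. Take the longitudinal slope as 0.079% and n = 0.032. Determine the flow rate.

Flow area A = b·y = 6.02 × 8.64 = 52.01 m². Wetted perimeter P = b + 2y = 6.02 + 2×8.64 = 23.3 m.
Hydraulic radius R = A/P = 52.01/23.3 = 2.232 m.
Manning's equation: Q = (1/n) A R^(2/3) S^(1/2) = (1/0.032) × 52.01 × 2.232^(2/3) × 0.00079^(1/2) = 78 m³/s.

Q = 78 m³/s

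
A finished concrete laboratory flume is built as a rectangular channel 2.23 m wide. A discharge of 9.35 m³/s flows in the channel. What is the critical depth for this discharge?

For a rectangular channel, critical depth y_c = (q²/g)^(1/3) where q = Q/b = 9.35/2.23 = 4.193 m²/s.
So y_c = (4.193²/9.81)^(1/3) = 1.21 m.

y_c = 1.21 m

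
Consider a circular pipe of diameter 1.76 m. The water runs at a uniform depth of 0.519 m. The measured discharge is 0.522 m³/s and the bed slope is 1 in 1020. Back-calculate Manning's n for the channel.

For a circular section of diameter D = 1.76 m at depth y = 0.519 m, the central angle is θ = 2 arccos(1 − 2y/D) = 2.296 rad. Then A = (D²/8)(θ − sin θ) = 0.5994 m² and P = Dθ/2 = 2.021 m.
Hydraulic radius R = A/P = 0.5994/2.021 = 0.2966 m.
Rearranging Manning's equation: n = (1/Q) A R^(2/3) S^(1/2) = (1/0.522) × 0.5994 × 0.2966^(2/3) × √0.0009804 = 0.016.

n = 0.016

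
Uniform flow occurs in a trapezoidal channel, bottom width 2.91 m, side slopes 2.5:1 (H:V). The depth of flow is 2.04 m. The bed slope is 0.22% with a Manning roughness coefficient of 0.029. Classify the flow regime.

With bottom width b = 2.91 m and side slope z = 2.5: A = (b + zy)y = (2.91 + 2.5×2.04)×2.04 = 16.34 m²; P = b + 2y√(1+z²) = 2.91 + 2×2.04×2.693 = 13.9 m.
Hydraulic radius R = A/P = 16.34/13.9 = 1.176 m.
V = (1/n) R^(2/3) √S = (1/0.029) × 1.176^(2/3) × √0.0022 = 1.802 m/s. Hydraulic depth D_h = A/T = 16.34/13.11 = 1.246 m.
Froude number Fr = V/√(g·D_h) = 1.802/√(9.81×1.246) = 0.515, which is less than 1, so the flow is subcritical.

subcritical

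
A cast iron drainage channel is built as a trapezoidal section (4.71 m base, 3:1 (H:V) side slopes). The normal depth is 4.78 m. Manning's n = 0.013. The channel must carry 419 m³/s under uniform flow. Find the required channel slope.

S = 0.000998

With bottom width b = 4.71 m and side slope z = 3: A = (b + zy)y = (4.71 + 3×4.78)×4.78 = 91.06 m²; P = b + 2y√(1+z²) = 4.71 + 2×4.78×3.162 = 34.94 m.
Hydraulic radius R = A/P = 91.06/34.94 = 2.606 m.
From Manning's equation, S = [nQ / (1 A R^(2/3))]² = [0.013 × 419 / (1 × 91.06 × 2.606^(2/3))]² = 0.000998.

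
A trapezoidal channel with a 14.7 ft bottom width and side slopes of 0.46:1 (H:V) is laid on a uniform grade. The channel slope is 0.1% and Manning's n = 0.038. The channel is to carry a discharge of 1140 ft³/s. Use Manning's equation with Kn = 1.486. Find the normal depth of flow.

Manning's equation rearranged: A R^(2/3) = nQ / (1.486·√S) = 0.038 × 1140 / (1.486 × √0.001) = 921.9.
Try y = 15.7 ft: A R^(2/3) = 1258 — high.
Try y = 9.75 ft: A R^(2/3) = 559.4 — low.
Try y = 13.1 ft: A R^(2/3) = 919.9 — close enough.

y_n = 13.1 ft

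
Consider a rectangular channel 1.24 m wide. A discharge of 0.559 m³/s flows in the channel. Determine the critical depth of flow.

For a rectangular channel, critical depth y_c = (q²/g)^(1/3) where q = Q/b = 0.559/1.24 = 0.4508 m²/s.
So y_c = (0.4508²/9.81)^(1/3) = 0.275 m.

y_c = 0.275 m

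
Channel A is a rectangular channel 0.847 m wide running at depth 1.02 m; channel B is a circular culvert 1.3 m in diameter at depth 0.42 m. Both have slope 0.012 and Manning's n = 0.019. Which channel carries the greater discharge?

channel A

Channel A: Flow area A = b·y = 0.847 × 1.02 = 0.8639 m². Wetted perimeter P = b + 2y = 0.847 + 2×1.02 = 2.887 m. Hydraulic radius R = A/P = 0.8639/2.887 = 0.2993 m. Q_A = (1/0.019)·0.8639·0.2993^(2/3)·√0.012 = 2.228 m³/s.
Channel B: For a circular section of diameter D = 1.3 m at depth y = 0.42 m, the central angle is θ = 2 arccos(1 − 2y/D) = 2.418 rad. Then A = (D²/8)(θ − sin θ) = 0.371 m² and P = Dθ/2 = 1.572 m. Hydraulic radius R = A/P = 0.371/1.572 = 0.236 m. Q_B = (1/0.019)·0.371·0.236^(2/3)·√0.012 = 0.817 m³/s.
Q_A = 2.228 m³/s vs Q_B = 0.817 m³/s, so channel A carries more.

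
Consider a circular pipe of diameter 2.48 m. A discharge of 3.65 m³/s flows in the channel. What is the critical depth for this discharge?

y_c = 0.854 m

At critical depth, Q² T / (g A³) = 1, i.e. A³/T = Q²/g = 3.65²/9.81 = 1.358.
Try y = 0.992 m: A³/T = 2.418 — high.
Try y = 0.638 m: A³/T = 0.4384 — low.
Try y = 0.854 m: A³/T = 1.358 — ≈ 1.358.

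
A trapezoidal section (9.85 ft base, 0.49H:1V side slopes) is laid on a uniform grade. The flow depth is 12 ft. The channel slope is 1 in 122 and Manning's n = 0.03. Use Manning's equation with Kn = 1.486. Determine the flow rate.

With bottom width b = 9.85 ft and side slope z = 0.49: A = (b + zy)y = (9.85 + 0.49×12)×12 = 188.8 ft²; P = b + 2y√(1+z²) = 9.85 + 2×12×1.114 = 36.58 ft.
Hydraulic radius R = A/P = 188.8/36.58 = 5.161 ft.
Manning's equation: Q = (1.486/n) A R^(2/3) S^(1/2) = (1.486/0.03) × 188.8 × 5.161^(2/3) × 0.008197^(1/2) = 2530 ft³/s.

Q = 2530 ft³/s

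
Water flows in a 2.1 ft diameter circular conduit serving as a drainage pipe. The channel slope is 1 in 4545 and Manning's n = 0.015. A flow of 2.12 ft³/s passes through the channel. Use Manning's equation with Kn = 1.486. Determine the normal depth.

Manning's equation rearranged: A R^(2/3) = nQ / (1.486·√S) = 0.015 × 2.12 / (1.486 × √0.00022) = 1.443.
At y = 1.5 ft: A R^(2/3) = 1.937 — too large.
At y = 0.84 ft: A R^(2/3) = 0.7596 — too small.
At y = 1.22 ft: A R^(2/3) = 1.441 — ≈ 1.443.

y_n = 1.22 ft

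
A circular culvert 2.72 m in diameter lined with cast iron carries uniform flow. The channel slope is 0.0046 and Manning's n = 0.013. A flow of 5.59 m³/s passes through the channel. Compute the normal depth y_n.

Manning's equation rearranged: A R^(2/3) = nQ / (1·√S) = 0.013 × 5.59 / (√0.0046) = 1.071.
Try y = 0.804 m: A R^(2/3) = 0.855 — too small.
Try y = 1.01 m: A R^(2/3) = 1.32 — too large.
Try y = 0.904 m: A R^(2/3) = 1.071 — close enough.

y_n = 0.904 m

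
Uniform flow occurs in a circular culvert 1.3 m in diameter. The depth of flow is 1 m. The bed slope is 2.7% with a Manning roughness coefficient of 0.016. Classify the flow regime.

For a circular section of diameter D = 1.3 m at depth y = 1 m, the central angle is θ = 2 arccos(1 − 2y/D) = 4.279 rad. Then A = (D²/8)(θ − sin θ) = 1.096 m² and P = Dθ/2 = 2.781 m.
Hydraulic radius R = A/P = 1.096/2.781 = 0.3939 m.
V = (1/n) R^(2/3) √S = (1/0.016) × 0.3939^(2/3) × √0.027 = 5.519 m/s. Hydraulic depth D_h = A/T = 1.096/1.095 = 1 m.
Froude number Fr = V/√(g·D_h) = 5.519/√(9.81×1) = 1.76, which is greater than 1, so the flow is supercritical.

supercritical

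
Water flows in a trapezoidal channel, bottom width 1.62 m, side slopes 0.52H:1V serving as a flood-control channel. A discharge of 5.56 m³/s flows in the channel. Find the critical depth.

At critical depth, Q² T / (g A³) = 1, i.e. A³/T = Q²/g = 5.56²/9.81 = 3.151.
At y = 1.22 m: A³/T = 7.202 — high.
At y = 0.773 m: A³/T = 1.575 — low.
At y = 0.954 m: A³/T = 3.149 — ≈ 3.151.

y_c = 0.954 m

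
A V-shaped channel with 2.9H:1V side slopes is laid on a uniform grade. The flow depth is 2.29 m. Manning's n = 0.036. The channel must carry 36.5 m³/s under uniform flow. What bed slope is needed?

For a triangular section with side slope z = 2.9: A = zy² = 2.9×2.29² = 15.21 m²; P = 2y√(1+z²) = 2×2.29×3.068 = 14.05 m.
Hydraulic radius R = A/P = 15.21/14.05 = 1.082 m.
From Manning's equation, S = [nQ / (1 A R^(2/3))]² = [0.036 × 36.5 / (1 × 15.21 × 1.082^(2/3))]² = 0.00672.

S = 0.00672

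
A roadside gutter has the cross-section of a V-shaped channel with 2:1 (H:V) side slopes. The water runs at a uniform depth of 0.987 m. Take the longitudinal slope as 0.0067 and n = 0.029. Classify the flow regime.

For a triangular section with side slope z = 2: A = zy² = 2×0.987² = 1.948 m²; P = 2y√(1+z²) = 2×0.987×2.236 = 4.414 m.
Hydraulic radius R = A/P = 1.948/4.414 = 0.4414 m.
V = (1/n) R^(2/3) √S = (1/0.029) × 0.4414^(2/3) × √0.0067 = 1.636 m/s. Hydraulic depth D_h = A/T = 1.948/3.948 = 0.4935 m.
Froude number Fr = V/√(g·D_h) = 1.636/√(9.81×0.4935) = 0.744, which is less than 1, so the flow is subcritical.

subcritical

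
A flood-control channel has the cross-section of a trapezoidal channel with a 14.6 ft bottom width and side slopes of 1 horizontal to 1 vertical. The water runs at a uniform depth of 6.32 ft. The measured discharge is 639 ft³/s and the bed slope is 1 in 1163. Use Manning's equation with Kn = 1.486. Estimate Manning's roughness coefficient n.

With bottom width b = 14.6 ft and side slope z = 1: A = (b + zy)y = (14.6 + 1×6.32)×6.32 = 132.2 ft²; P = b + 2y√(1+z²) = 14.6 + 2×6.32×1.414 = 32.48 ft.
Hydraulic radius R = A/P = 132.2/32.48 = 4.071 ft.
Rearranging Manning's equation: n = (1.486/Q) A R^(2/3) S^(1/2) = (1.486/639) × 132.2 × 4.071^(2/3) × √0.0008598 = 0.023.

n = 0.023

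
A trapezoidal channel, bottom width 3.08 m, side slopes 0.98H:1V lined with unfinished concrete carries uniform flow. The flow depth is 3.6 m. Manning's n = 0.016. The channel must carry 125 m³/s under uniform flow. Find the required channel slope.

S = 0.00321

With bottom width b = 3.08 m and side slope z = 0.98: A = (b + zy)y = (3.08 + 0.98×3.6)×3.6 = 23.79 m²; P = b + 2y√(1+z²) = 3.08 + 2×3.6×1.4 = 13.16 m.
Hydraulic radius R = A/P = 23.79/13.16 = 1.808 m.
From Manning's equation, S = [nQ / (1 A R^(2/3))]² = [0.016 × 125 / (1 × 23.79 × 1.808^(2/3))]² = 0.00321.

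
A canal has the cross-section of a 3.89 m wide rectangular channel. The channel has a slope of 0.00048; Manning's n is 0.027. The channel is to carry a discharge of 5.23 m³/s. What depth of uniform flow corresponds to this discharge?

Manning's equation rearranged: A R^(2/3) = nQ / (1·√S) = 0.027 × 5.23 / (√0.00048) = 6.445.
Trying y = 2.22 m: A R^(2/3) = 8.846 — too large.
Trying y = 1.49 m: A R^(2/3) = 5.175 — too small.
Trying y = 1.75 m: A R^(2/3) = 6.445 — matches.

y_n = 1.75 m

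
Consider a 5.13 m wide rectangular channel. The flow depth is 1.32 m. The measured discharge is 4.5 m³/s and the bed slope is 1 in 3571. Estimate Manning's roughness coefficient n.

Flow area A = b·y = 5.13 × 1.32 = 6.772 m². Wetted perimeter P = b + 2y = 5.13 + 2×1.32 = 7.77 m.
Hydraulic radius R = A/P = 6.772/7.77 = 0.8715 m.
Rearranging Manning's equation: n = (1/Q) A R^(2/3) S^(1/2) = (1/4.5) × 6.772 × 0.8715^(2/3) × √0.00028 = 0.023.

n = 0.023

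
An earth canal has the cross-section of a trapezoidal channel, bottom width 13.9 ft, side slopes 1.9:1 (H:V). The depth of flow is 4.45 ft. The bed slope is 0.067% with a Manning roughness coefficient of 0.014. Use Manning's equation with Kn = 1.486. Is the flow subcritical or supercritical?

subcritical

With bottom width b = 13.9 ft and side slope z = 1.9: A = (b + zy)y = (13.9 + 1.9×4.45)×4.45 = 99.48 ft²; P = b + 2y√(1+z²) = 13.9 + 2×4.45×2.147 = 33.01 ft.
Hydraulic radius R = A/P = 99.48/33.01 = 3.014 ft.
V = (1.486/n) R^(2/3) √S = (1.486/0.014) × 3.014^(2/3) × √0.00067 = 5.732 ft/s. Hydraulic depth D_h = A/T = 99.48/30.81 = 3.229 ft.
Froude number Fr = V/√(g·D_h) = 5.732/√(32.2×3.229) = 0.562, which is less than 1, so the flow is subcritical.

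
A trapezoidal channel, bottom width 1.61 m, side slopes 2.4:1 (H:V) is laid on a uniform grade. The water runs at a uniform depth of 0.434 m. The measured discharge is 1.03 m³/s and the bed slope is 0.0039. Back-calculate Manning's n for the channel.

n = 0.0311

With bottom width b = 1.61 m and side slope z = 2.4: A = (b + zy)y = (1.61 + 2.4×0.434)×0.434 = 1.151 m²; P = b + 2y√(1+z²) = 1.61 + 2×0.434×2.6 = 3.867 m.
Hydraulic radius R = A/P = 1.151/3.867 = 0.2976 m.
Rearranging Manning's equation: n = (1/Q) A R^(2/3) S^(1/2) = (1/1.03) × 1.151 × 0.2976^(2/3) × √0.0039 = 0.0311.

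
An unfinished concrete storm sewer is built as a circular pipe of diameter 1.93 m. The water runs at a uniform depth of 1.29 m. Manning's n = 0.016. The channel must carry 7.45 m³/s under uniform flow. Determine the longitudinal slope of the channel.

S = 0.00709

For a circular section of diameter D = 1.93 m at depth y = 1.29 m, the central angle is θ = 2 arccos(1 − 2y/D) = 3.829 rad. Then A = (D²/8)(θ − sin θ) = 2.078 m² and P = Dθ/2 = 3.695 m.
Hydraulic radius R = A/P = 2.078/3.695 = 0.5624 m.
From Manning's equation, S = [nQ / (1 A R^(2/3))]² = [0.016 × 7.45 / (1 × 2.078 × 0.5624^(2/3))]² = 0.00709.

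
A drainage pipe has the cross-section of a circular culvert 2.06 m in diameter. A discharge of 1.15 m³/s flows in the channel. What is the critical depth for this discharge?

y_c = 0.497 m

At critical depth, Q² T / (g A³) = 1, i.e. A³/T = Q²/g = 1.15²/9.81 = 0.1348.
At y = 0.422 m: A³/T = 0.07123 — too small.
At y = 0.548 m: A³/T = 0.1975 — too large.
At y = 0.497 m: A³/T = 0.135 — ≈ 0.1348.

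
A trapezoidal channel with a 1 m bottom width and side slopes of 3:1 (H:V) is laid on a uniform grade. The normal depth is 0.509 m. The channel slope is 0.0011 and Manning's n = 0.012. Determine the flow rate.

Q = 1.61 m³/s

With bottom width b = 1 m and side slope z = 3: A = (b + zy)y = (1 + 3×0.509)×0.509 = 1.286 m²; P = b + 2y√(1+z²) = 1 + 2×0.509×3.162 = 4.219 m.
Hydraulic radius R = A/P = 1.286/4.219 = 0.3049 m.
Manning's equation: Q = (1/n) A R^(2/3) S^(1/2) = (1/0.012) × 1.286 × 0.3049^(2/3) × 0.0011^(1/2) = 1.61 m³/s.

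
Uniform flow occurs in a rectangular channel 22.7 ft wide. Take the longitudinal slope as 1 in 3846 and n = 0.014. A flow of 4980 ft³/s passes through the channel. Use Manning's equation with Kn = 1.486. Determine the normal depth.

Manning's equation rearranged: A R^(2/3) = nQ / (1.486·√S) = 0.014 × 4980 / (1.486 × √0.00026) = 2910.
Trying y = 39 ft: A R^(2/3) = 3771 — over.
Trying y = 25.6 ft: A R^(2/3) = 2298 — short.
Trying y = 31.2 ft: A R^(2/3) = 2909 — close enough.

y_n = 31.2 ft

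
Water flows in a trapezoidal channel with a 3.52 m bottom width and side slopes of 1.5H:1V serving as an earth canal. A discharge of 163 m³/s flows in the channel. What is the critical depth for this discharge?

At critical depth, Q² T / (g A³) = 1, i.e. A³/T = Q²/g = 163²/9.81 = 2708.
Try y = 3.31 m: A³/T = 1647 — low.
Try y = 4.43 m: A³/T = 5432 — high.
Try y = 3.74 m: A³/T = 2701 — matches.

y_c = 3.74 m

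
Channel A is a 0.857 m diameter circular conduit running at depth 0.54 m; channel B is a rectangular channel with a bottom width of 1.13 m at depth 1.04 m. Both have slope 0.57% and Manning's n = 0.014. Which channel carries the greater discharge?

channel B

Channel A: For a circular section of diameter D = 0.857 m at depth y = 0.54 m, the central angle is θ = 2 arccos(1 − 2y/D) = 3.668 rad. Then A = (D²/8)(θ − sin θ) = 0.3829 m² and P = Dθ/2 = 1.572 m. Hydraulic radius R = A/P = 0.3829/1.572 = 0.2436 m. Q_A = (1/0.014)·0.3829·0.2436^(2/3)·√0.0057 = 0.8054 m³/s.
Channel B: Flow area A = b·y = 1.13 × 1.04 = 1.175 m². Wetted perimeter P = b + 2y = 1.13 + 2×1.04 = 3.21 m. Hydraulic radius R = A/P = 1.175/3.21 = 0.3661 m. Q_B = (1/0.014)·1.175·0.3661^(2/3)·√0.0057 = 3.243 m³/s.
Q_A = 0.8054 m³/s vs Q_B = 3.243 m³/s, so channel B carries more.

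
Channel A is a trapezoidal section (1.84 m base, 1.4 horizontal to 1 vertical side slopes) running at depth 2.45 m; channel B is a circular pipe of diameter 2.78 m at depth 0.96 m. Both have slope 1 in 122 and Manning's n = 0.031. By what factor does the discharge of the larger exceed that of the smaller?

12.3

Channel A: With bottom width b = 1.84 m and side slope z = 1.4: A = (b + zy)y = (1.84 + 1.4×2.45)×2.45 = 12.91 m²; P = b + 2y√(1+z²) = 1.84 + 2×2.45×1.72 = 10.27 m. Hydraulic radius R = A/P = 12.91/10.27 = 1.257 m. Q_A = (1/0.031)·12.91·1.257^(2/3)·√0.008197 = 43.92 m³/s.
Channel B: For a circular section of diameter D = 2.78 m at depth y = 0.96 m, the central angle is θ = 2 arccos(1 − 2y/D) = 2.513 rad. Then A = (D²/8)(θ − sin θ) = 1.859 m² and P = Dθ/2 = 3.492 m. Hydraulic radius R = A/P = 1.859/3.492 = 0.5323 m. Q_B = (1/0.031)·1.859·0.5323^(2/3)·√0.008197 = 3.566 m³/s.
The larger discharge is 43.92 m³/s and the smaller is 3.566 m³/s; the ratio is 12.3.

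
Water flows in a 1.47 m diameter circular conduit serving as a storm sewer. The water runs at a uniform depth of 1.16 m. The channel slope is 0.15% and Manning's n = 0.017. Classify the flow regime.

subcritical

For a circular section of diameter D = 1.47 m at depth y = 1.16 m, the central angle is θ = 2 arccos(1 − 2y/D) = 4.375 rad. Then A = (D²/8)(θ − sin θ) = 1.437 m² and P = Dθ/2 = 3.215 m.
Hydraulic radius R = A/P = 1.437/3.215 = 0.4468 m.
V = (1/n) R^(2/3) √S = (1/0.017) × 0.4468^(2/3) × √0.0015 = 1.331 m/s. Hydraulic depth D_h = A/T = 1.437/1.199 = 1.198 m.
Froude number Fr = V/√(g·D_h) = 1.331/√(9.81×1.198) = 0.388, which is less than 1, so the flow is subcritical.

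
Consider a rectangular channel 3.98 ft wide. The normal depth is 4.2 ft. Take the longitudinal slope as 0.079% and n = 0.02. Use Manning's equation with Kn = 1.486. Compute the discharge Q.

Q = 42.6 ft³/s

Flow area A = b·y = 3.98 × 4.2 = 16.72 ft². Wetted perimeter P = b + 2y = 3.98 + 2×4.2 = 12.38 ft.
Hydraulic radius R = A/P = 16.72/12.38 = 1.35 ft.
Manning's equation: Q = (1.486/n) A R^(2/3) S^(1/2) = (1.486/0.02) × 16.72 × 1.35^(2/3) × 0.00079^(1/2) = 42.6 ft³/s.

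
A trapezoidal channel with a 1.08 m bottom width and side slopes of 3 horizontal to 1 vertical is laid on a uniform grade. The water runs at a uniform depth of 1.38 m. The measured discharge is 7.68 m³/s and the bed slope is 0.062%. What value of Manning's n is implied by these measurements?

With bottom width b = 1.08 m and side slope z = 3: A = (b + zy)y = (1.08 + 3×1.38)×1.38 = 7.204 m²; P = b + 2y√(1+z²) = 1.08 + 2×1.38×3.162 = 9.808 m.
Hydraulic radius R = A/P = 7.204/9.808 = 0.7345 m.
Rearranging Manning's equation: n = (1/Q) A R^(2/3) S^(1/2) = (1/7.68) × 7.204 × 0.7345^(2/3) × √0.00062 = 0.019.

n = 0.019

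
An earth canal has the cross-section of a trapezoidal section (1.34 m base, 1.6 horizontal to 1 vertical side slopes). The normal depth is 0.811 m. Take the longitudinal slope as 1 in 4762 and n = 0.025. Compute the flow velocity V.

With bottom width b = 1.34 m and side slope z = 1.6: A = (b + zy)y = (1.34 + 1.6×0.811)×0.811 = 2.139 m²; P = b + 2y√(1+z²) = 1.34 + 2×0.811×1.887 = 4.4 m.
Hydraulic radius R = A/P = 2.139/4.4 = 0.4861 m.
From Manning's equation, V = (1/n) R^(2/3) S^(1/2) = (1/0.025) × 0.4861^(2/3) × 0.00021^(1/2) = 0.358 m/s.

V = 0.358 m/s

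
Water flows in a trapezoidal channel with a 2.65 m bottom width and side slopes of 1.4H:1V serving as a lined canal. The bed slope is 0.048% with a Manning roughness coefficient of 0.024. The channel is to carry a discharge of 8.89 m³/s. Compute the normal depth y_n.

y_n = 1.81 m

Manning's equation rearranged: A R^(2/3) = nQ / (1·√S) = 0.024 × 8.89 / (√0.00048) = 9.739.
Trying y = 1.51 m: A R^(2/3) = 6.789 — too small.
Trying y = 2.11 m: A R^(2/3) = 13.3 — too large.
Trying y = 1.81 m: A R^(2/3) = 9.736 — matches.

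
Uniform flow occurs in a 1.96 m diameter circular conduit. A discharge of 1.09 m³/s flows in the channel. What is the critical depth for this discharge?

y_c = 0.49 m

At critical depth, Q² T / (g A³) = 1, i.e. A³/T = Q²/g = 1.09²/9.81 = 0.1211.
At y = 0.598 m: A³/T = 0.2622 — too large.
At y = 0.382 m: A³/T = 0.04569 — too small.
At y = 0.49 m: A³/T = 0.1209 — ≈ 0.1211.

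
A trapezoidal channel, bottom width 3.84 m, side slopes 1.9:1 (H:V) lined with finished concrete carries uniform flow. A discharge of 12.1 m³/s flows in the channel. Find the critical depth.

At critical depth, Q² T / (g A³) = 1, i.e. A³/T = Q²/g = 12.1²/9.81 = 14.92.
Try y = 0.975 m: A³/T = 22.66 — too large.
Try y = 0.864 m: A³/T = 14.91 — ≈ 14.92.

y_c = 0.864 m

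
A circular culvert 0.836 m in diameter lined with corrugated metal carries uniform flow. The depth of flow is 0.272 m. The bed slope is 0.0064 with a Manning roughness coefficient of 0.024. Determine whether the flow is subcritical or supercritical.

For a circular section of diameter D = 0.836 m at depth y = 0.272 m, the central angle is θ = 2 arccos(1 − 2y/D) = 2.428 rad. Then A = (D²/8)(θ − sin θ) = 0.1549 m² and P = Dθ/2 = 1.015 m.
Hydraulic radius R = A/P = 0.1549/1.015 = 0.1527 m.
V = (1/n) R^(2/3) √S = (1/0.024) × 0.1527^(2/3) × √0.0064 = 0.9521 m/s. Hydraulic depth D_h = A/T = 0.1549/0.7833 = 0.1978 m.
Froude number Fr = V/√(g·D_h) = 0.9521/√(9.81×0.1978) = 0.684, which is less than 1, so the flow is subcritical.

subcritical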